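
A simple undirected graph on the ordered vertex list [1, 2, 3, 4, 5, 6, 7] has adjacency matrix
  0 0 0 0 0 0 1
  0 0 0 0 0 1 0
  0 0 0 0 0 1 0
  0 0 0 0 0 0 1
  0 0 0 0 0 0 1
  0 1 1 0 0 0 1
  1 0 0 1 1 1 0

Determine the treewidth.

A width-1 tree decomposition is:
Bags: B1 = {2, 6}  B2 = {6, 7}  B3 = {1, 7}  B4 = {3, 6}  B5 = {4, 7}  B6 = {5, 7}
Tree: B1–B2, B2–B3, B2–B4, B2–B5, B3–B6
Every bag has size at most 2, so the width is 2 − 1 = 1 and tw(G) ≤ 1. Any graph with an edge has treewidth ≥ 1, and G has the edge 6–2. The upper and lower bounds meet at 1, so that is the treewidth.

1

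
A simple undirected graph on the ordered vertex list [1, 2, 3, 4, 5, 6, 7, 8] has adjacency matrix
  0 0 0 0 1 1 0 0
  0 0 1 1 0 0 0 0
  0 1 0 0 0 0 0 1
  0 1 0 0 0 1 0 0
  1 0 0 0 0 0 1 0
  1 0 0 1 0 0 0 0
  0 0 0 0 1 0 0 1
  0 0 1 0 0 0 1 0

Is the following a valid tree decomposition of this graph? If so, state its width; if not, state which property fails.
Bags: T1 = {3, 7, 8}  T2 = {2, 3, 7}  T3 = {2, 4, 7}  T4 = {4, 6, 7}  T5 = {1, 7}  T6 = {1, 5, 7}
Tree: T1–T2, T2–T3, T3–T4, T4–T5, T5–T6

A tree decomposition must satisfy three properties: every vertex lies in some bag; for every edge, both endpoints lie together in some bag; and for every vertex, the bags containing it form a connected subtree. Here edge (6,1) lies in no bag, so the decomposition is invalid.

No — edge (6,1) lies in no bag.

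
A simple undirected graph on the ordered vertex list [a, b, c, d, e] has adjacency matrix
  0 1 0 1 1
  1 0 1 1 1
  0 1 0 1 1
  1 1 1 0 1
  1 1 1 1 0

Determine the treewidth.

3

A width-3 tree decomposition is:
Bags: B1 = {a, b, d, e}  B2 = {b, c, d, e}
Tree: B1–B2
Each bag holds 4 vertices, so the decomposition has width 3, which upper-bounds the treewidth. On the other hand G contains the 4-clique {b, c, d, e}. A clique must lie in a single bag of any decomposition, so no decomposition can have width below 3. Therefore the treewidth is 3.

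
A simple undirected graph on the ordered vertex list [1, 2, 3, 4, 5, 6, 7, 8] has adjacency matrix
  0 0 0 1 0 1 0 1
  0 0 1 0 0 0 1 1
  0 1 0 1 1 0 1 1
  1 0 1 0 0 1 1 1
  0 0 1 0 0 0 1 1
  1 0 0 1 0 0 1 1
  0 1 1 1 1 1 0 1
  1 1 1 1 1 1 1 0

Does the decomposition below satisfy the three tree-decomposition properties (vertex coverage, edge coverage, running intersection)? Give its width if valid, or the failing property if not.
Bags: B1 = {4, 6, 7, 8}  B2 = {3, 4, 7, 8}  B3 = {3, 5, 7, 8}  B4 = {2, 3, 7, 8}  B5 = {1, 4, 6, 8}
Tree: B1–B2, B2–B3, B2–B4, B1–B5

Vertex coverage: the bags together contain {1, 2, 3, 4, 5, 6, 7, 8}, the full vertex set. Edge coverage: each edge of G has both endpoints in at least one bag. Running intersection: for every vertex, the bags containing it form a connected subtree. All three properties hold, so this is a valid tree decomposition of width max|bag| − 1 = 3, and hence tw(G) ≤ 3.

Yes; width 3.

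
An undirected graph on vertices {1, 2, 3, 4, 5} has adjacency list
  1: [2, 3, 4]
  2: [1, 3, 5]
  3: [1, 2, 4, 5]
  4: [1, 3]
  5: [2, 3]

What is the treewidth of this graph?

2

A width-2 tree decomposition is:
Bags: B1 = {1, 2, 3}  B2 = {1, 3, 4}  B3 = {2, 3, 5}
Tree: B1–B2, B1–B3
Each bag holds 3 vertices, so the decomposition has width 2, which upper-bounds the treewidth. For the lower bound, the 3 vertices {1, 2, 3} are pairwise adjacent, and any tree decomposition puts a clique entirely inside one bag — forcing width ≥ 2. Hence tw(G) = 2 exactly.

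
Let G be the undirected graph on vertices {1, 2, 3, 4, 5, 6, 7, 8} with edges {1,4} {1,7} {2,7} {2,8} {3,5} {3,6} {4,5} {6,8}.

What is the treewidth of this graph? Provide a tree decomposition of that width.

Each bag holds 3 vertices, so the decomposition has width 2, which upper-bounds the treewidth. The edges 4–1–7–2–8–6–3–5–4 form a cycle, so G is not a tree and its treewidth is at least 2. Therefore the treewidth is 2.

Treewidth 2.
One such decomposition:
Bags: B1 = {1, 4, 7}  B2 = {2, 4, 7}  B3 = {2, 4, 8}  B4 = {4, 6, 8}  B5 = {3, 4, 6}  B6 = {3, 4, 5}
Tree: B1–B2, B2–B3, B3–B4, B4–B5, B5–B6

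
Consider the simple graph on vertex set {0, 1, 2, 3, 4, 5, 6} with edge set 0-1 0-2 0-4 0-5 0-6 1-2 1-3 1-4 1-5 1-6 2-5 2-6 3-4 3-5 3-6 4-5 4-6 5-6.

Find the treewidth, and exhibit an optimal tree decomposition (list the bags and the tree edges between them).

The largest bag has 5 vertices, giving width 4; this decomposition certifies tw(G) ≤ 4. On the other hand G contains the 5-clique {0, 1, 2, 5, 6}. A clique must lie in a single bag of any decomposition, so no decomposition can have width below 4. Hence tw(G) = 4 exactly.

Treewidth 4.
One optimal decomposition is:
Bags: B1 = {1, 3, 4, 5, 6}  B2 = {0, 1, 4, 5, 6}  B3 = {0, 1, 2, 5, 6}
Tree: B1–B2, B2–B3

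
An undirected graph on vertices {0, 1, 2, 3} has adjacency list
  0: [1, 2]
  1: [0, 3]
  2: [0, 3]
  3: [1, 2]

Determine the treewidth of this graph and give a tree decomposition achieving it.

The largest bag has 3 vertices, giving width 2; this decomposition certifies tw(G) ≤ 2. The edges 0–1–3–2–0 form a cycle, so G is not a tree and its treewidth is at least 2. Combining the bounds, tw(G) = 2.

Treewidth 2.
One optimal decomposition is:
Bags: B1 = {0, 1, 3}  B2 = {0, 2, 3}
Tree: B1–B2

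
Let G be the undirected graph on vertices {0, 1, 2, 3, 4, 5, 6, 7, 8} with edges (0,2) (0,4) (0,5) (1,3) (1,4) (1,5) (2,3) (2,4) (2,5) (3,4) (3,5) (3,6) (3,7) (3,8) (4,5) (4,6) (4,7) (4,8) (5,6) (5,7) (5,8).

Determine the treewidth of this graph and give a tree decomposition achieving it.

Treewidth 3.
One such decomposition:
Bags: B1 = {1, 3, 4, 5}  B2 = {3, 4, 5, 8}  B3 = {3, 4, 5, 6}  B4 = {2, 3, 4, 5}  B5 = {0, 2, 4, 5}  B6 = {3, 4, 5, 7}
Tree: B1–B2, B2–B3, B2–B4, B4–B5, B3–B6

The largest bag has 4 vertices, giving width 3; this decomposition certifies tw(G) ≤ 3. For the lower bound, the 4 vertices {0, 2, 4, 5} are pairwise adjacent, and any tree decomposition puts a clique entirely inside one bag — forcing width ≥ 3. Combining the bounds, tw(G) = 3.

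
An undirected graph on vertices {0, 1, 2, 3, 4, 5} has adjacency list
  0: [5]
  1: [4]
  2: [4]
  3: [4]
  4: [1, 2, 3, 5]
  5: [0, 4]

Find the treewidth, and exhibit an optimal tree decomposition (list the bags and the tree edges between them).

Each bag holds 2 vertices, so the decomposition has width 1, which upper-bounds the treewidth. Since G has at least one edge (e.g. 3–4), it is not an edgeless graph, so tw(G) ≥ 1. Combining the bounds, tw(G) = 1.

Treewidth 1.
One optimal decomposition is:
Bags: B1 = {3, 4}  B2 = {2, 4}  B3 = {4, 5}  B4 = {1, 4}  B5 = {0, 5}
Tree: B1–B2, B2–B3, B1–B4, B3–B5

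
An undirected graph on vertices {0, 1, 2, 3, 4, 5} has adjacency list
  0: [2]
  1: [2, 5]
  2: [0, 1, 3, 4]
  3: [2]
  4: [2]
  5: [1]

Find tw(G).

A width-1 tree decomposition is:
Bags: B1 = {1, 2}  B2 = {2, 4}  B3 = {0, 2}  B4 = {2, 3}  B5 = {1, 5}
Tree: B1–B2, B1–B3, B1–B4, B1–B5
Each bag holds 2 vertices, so the decomposition has width 1, which upper-bounds the treewidth. Since G has at least one edge (e.g. 2–1), it is not an edgeless graph, so tw(G) ≥ 1. Therefore the treewidth is 1.

1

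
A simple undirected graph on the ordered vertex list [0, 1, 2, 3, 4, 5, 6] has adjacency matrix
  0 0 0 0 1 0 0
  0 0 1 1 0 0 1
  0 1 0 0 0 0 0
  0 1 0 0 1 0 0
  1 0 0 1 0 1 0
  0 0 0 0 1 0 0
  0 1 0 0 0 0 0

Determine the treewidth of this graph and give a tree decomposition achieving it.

Treewidth 1.
Bags: B1 = {3, 4}  B2 = {1, 3}  B3 = {4, 5}  B4 = {0, 4}  B5 = {1, 6}  B6 = {1, 2}
Tree: B1–B2, B1–B3, B1–B4, B2–B5, B5–B6

Every bag has size at most 2, so the width is 2 − 1 = 1 and tw(G) ≤ 1. G has an edge, so its treewidth is at least 1. Therefore the treewidth is 1.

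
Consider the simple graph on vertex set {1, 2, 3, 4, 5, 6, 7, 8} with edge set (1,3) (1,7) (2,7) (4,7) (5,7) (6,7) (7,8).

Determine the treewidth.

1

A width-1 tree decomposition is:
Bags: B1 = {5, 7}  B2 = {1, 7}  B3 = {7, 8}  B4 = {6, 7}  B5 = {4, 7}  B6 = {1, 3}  B7 = {2, 7}
Tree: B1–B2, B2–B3, B1–B4, B3–B5, B2–B6, B1–B7
The largest bag has 2 vertices, giving width 1; this decomposition certifies tw(G) ≤ 1. G has an edge, so its treewidth is at least 1. Combining the bounds, tw(G) = 1.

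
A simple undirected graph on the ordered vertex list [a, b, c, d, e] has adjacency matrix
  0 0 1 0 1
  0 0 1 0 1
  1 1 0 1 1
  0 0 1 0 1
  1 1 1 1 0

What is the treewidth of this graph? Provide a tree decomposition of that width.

Each bag holds 3 vertices, so the decomposition has width 2, which upper-bounds the treewidth. For the lower bound, the 3 vertices {c, d, e} are pairwise adjacent, and any tree decomposition puts a clique entirely inside one bag — forcing width ≥ 2. The upper and lower bounds meet at 2, so that is the treewidth.

Treewidth 2.
One optimal decomposition is:
Bags: B1 = {b, c, e}  B2 = {a, c, e}  B3 = {c, d, e}
Tree: B1–B2, B1–B3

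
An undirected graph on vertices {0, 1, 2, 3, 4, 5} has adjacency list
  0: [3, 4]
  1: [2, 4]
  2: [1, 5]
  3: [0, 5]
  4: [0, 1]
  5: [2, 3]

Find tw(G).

2

A width-2 tree decomposition is:
Bags: B1 = {0, 3, 4}  B2 = {1, 3, 4}  B3 = {1, 2, 3}  B4 = {2, 3, 5}
Tree: B1–B2, B2–B3, B3–B4
Each bag holds 3 vertices, so the decomposition has width 2, which upper-bounds the treewidth. Since 3–0–4–1–2–5–3 is a cycle in G, G is not acyclic. Forests are exactly the graphs of treewidth ≤ 1, so tw(G) ≥ 2. The upper and lower bounds meet at 2, so that is the treewidth.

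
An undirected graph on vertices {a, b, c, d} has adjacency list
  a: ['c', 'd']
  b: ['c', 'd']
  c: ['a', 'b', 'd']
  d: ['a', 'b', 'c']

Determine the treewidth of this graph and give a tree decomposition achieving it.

Each bag holds 3 vertices, so the decomposition has width 2, which upper-bounds the treewidth. Conversely, {a, c, d} is a clique of size 3, and the vertices of any clique must share a bag in every tree decomposition; so some bag has ≥ 3 vertices and tw(G) ≥ 2. Therefore the treewidth is 2.

Treewidth 2.
One optimal decomposition is:
Bags: B1 = {b, c, d}  B2 = {a, c, d}
Tree: B1–B2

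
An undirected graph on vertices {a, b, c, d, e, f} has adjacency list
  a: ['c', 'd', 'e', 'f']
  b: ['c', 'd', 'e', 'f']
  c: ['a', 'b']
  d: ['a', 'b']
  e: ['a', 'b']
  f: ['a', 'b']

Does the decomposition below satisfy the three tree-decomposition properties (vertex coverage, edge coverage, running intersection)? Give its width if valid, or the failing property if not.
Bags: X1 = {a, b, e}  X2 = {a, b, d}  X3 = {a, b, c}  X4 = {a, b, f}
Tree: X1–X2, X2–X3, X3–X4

Vertex coverage: the bags together contain {a, b, c, d, e, f}, the full vertex set. Edge coverage: each edge of G has both endpoints in at least one bag. Running intersection: for every vertex, the bags containing it form a connected subtree. All three properties hold, so this is a valid tree decomposition of width max|bag| − 1 = 2, and hence tw(G) ≤ 2.

Yes; width 2.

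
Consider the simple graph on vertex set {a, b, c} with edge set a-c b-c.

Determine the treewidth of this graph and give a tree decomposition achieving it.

Treewidth 1.
Bags: B1 = {a, c}  B2 = {b, c}
Tree: B1–B2

Every bag has size at most 2, so the width is 2 − 1 = 1 and tw(G) ≤ 1. Since G has at least one edge (e.g. a–c), it is not an edgeless graph, so tw(G) ≥ 1. Combining the bounds, tw(G) = 1.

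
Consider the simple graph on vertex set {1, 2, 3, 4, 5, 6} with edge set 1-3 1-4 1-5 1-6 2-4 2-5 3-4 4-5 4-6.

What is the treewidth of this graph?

2

A width-2 tree decomposition is:
Bags: B1 = {1, 4, 5}  B2 = {1, 3, 4}  B3 = {2, 4, 5}  B4 = {1, 4, 6}
Tree: B1–B2, B1–B3, B2–B4
Every bag has size at most 3, so the width is 3 − 1 = 2 and tw(G) ≤ 2. For the lower bound, the 3 vertices {1, 3, 4} are pairwise adjacent, and any tree decomposition puts a clique entirely inside one bag — forcing width ≥ 2. Combining the bounds, tw(G) = 2.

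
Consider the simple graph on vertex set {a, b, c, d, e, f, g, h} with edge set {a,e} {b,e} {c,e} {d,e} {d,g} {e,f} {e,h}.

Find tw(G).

1

A width-1 tree decomposition is:
Bags: B1 = {c, e}  B2 = {e, h}  B3 = {e, f}  B4 = {d, e}  B5 = {d, g}  B6 = {a, e}  B7 = {b, e}
Tree: B1–B2, B2–B3, B1–B4, B4–B5, B1–B6, B1–B7
Every bag has size at most 2, so the width is 2 − 1 = 1 and tw(G) ≤ 1. Any graph with an edge has treewidth ≥ 1, and G has the edge e–c. The upper and lower bounds meet at 1, so that is the treewidth.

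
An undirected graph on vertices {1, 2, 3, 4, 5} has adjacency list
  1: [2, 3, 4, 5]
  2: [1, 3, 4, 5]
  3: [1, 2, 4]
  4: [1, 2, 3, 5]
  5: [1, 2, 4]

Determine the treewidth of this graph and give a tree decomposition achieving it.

The largest bag has 4 vertices, giving width 3; this decomposition certifies tw(G) ≤ 3. For the lower bound, the 4 vertices {1, 2, 3, 4} are pairwise adjacent, and any tree decomposition puts a clique entirely inside one bag — forcing width ≥ 3. Therefore the treewidth is 3.

Treewidth 3.
One such decomposition:
Bags: B1 = {1, 2, 4, 5}  B2 = {1, 2, 3, 4}
Tree: B1–B2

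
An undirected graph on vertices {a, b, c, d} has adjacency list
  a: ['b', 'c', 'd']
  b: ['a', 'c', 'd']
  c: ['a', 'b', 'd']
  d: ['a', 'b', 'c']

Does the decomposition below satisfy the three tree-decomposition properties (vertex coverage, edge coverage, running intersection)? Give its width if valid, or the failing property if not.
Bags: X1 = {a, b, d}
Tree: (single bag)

A tree decomposition must satisfy three properties: every vertex lies in some bag; for every edge, both endpoints lie together in some bag; and for every vertex, the bags containing it form a connected subtree. Here vertex c appears in no bag, so the decomposition is invalid.

No — vertex c appears in no bag.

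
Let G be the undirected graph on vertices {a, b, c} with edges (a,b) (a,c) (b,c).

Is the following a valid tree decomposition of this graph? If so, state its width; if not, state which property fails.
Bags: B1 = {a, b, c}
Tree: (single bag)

Checking the three conditions: (i) the bags cover all of {a, b, c}; (ii) for each edge, some bag contains both endpoints; (iii) the bags containing any fixed vertex form a subtree. All hold, so the decomposition is valid with width 3 − 1 = 2.

Yes; width 2.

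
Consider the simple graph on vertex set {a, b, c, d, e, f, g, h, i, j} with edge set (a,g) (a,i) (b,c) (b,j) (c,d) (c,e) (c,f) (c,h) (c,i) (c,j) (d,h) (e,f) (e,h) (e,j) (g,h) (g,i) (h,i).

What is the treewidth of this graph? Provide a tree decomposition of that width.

The largest bag has 3 vertices, giving width 2; this decomposition certifies tw(G) ≤ 2. For the lower bound, the 3 vertices {g, h, i} are pairwise adjacent, and any tree decomposition puts a clique entirely inside one bag — forcing width ≥ 2. Therefore the treewidth is 2.

Treewidth 2.
One such decomposition:
Bags: B1 = {c, h, i}  B2 = {c, e, h}  B3 = {g, h, i}  B4 = {c, e, j}  B5 = {c, d, h}  B6 = {b, c, j}  B7 = {a, g, i}  B8 = {c, e, f}
Tree: B1–B2, B1–B3, B2–B4, B2–B5, B4–B6, B3–B7, B2–B8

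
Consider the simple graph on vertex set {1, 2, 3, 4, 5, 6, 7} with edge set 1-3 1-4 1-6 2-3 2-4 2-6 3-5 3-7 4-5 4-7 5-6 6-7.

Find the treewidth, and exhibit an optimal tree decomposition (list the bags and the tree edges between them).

Treewidth 3.
One optimal decomposition is:
Bags: B1 = {1, 3, 4, 6}  B2 = {2, 3, 4, 6}  B3 = {3, 4, 6, 7}  B4 = {3, 4, 5, 6}
Tree: B1–B2, B2–B3, B3–B4

Every bag has size at most 4, so the width is 4 − 1 = 3 and tw(G) ≤ 3. For the lower bound: the 4 vertex sets {1,3}, {2,6}, {4}, {7} are disjoint, each induces a connected subgraph, and every pair is joined by at least one edge of G. Contracting each set to a single vertex therefore yields K_{4} as a minor, and since treewidth is minor-monotone, tw(G) ≥ tw(K_{4}) = 3. Combining the bounds, tw(G) = 3.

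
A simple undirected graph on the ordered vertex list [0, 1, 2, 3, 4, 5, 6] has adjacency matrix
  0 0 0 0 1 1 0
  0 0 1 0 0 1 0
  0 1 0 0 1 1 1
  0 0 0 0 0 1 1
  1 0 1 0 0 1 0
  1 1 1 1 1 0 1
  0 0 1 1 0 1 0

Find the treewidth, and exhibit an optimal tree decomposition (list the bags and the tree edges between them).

Treewidth 2.
One optimal decomposition is:
Bags: B1 = {2, 5, 6}  B2 = {2, 4, 5}  B3 = {0, 4, 5}  B4 = {1, 2, 5}  B5 = {3, 5, 6}
Tree: B1–B2, B2–B3, B1–B4, B1–B5

Every bag has size at most 3, so the width is 3 − 1 = 2 and tw(G) ≤ 2. On the other hand G contains the 3-clique {0, 4, 5}. A clique must lie in a single bag of any decomposition, so no decomposition can have width below 2. Therefore the treewidth is 2.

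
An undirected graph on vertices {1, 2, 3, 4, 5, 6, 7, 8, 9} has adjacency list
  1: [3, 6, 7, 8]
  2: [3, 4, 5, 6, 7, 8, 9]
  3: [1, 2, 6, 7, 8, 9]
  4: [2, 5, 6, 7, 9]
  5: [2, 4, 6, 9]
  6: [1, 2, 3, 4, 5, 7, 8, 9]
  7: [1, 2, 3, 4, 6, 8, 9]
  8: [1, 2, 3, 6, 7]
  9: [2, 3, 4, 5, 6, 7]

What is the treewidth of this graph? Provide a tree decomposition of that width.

Treewidth 4.
One such decomposition:
Bags: B1 = {2, 4, 5, 6, 9}  B2 = {2, 4, 6, 7, 9}  B3 = {2, 3, 6, 7, 9}  B4 = {2, 3, 6, 7, 8}  B5 = {1, 3, 6, 7, 8}
Tree: B1–B2, B2–B3, B3–B4, B4–B5

Every bag has size at most 5, so the width is 5 − 1 = 4 and tw(G) ≤ 4. Conversely, {1, 3, 6, 7, 8} is a clique of size 5, and the vertices of any clique must share a bag in every tree decomposition; so some bag has ≥ 5 vertices and tw(G) ≥ 4. Hence tw(G) = 4 exactly.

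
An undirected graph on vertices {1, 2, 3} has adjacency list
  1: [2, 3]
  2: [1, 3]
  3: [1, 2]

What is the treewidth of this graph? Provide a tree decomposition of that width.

With just one bag of size 3, the width is 3 − 1 = 2, so tw(G) ≤ 2. On the other hand G contains the 3-clique {1, 2, 3}. A clique must lie in a single bag of any decomposition, so no decomposition can have width below 2. Therefore the treewidth is 2.

Treewidth 2.
One such decomposition:
Bags: B1 = {1, 2, 3}
Tree: (single bag)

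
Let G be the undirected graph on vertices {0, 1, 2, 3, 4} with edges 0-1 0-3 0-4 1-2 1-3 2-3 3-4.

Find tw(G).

A width-2 tree decomposition is:
Bags: B1 = {0, 1, 3}  B2 = {0, 3, 4}  B3 = {1, 2, 3}
Tree: B1–B2, B1–B3
Each bag holds 3 vertices, so the decomposition has width 2, which upper-bounds the treewidth. For the lower bound, the 3 vertices {0, 1, 3} are pairwise adjacent, and any tree decomposition puts a clique entirely inside one bag — forcing width ≥ 2. The upper and lower bounds meet at 2, so that is the treewidth.

2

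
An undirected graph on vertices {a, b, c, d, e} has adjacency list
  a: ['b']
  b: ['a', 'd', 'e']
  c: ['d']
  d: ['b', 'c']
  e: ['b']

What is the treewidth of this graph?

1

A width-1 tree decomposition is:
Bags: B1 = {b, d}  B2 = {b, e}  B3 = {c, d}  B4 = {a, b}
Tree: B1–B2, B1–B3, B1–B4
The largest bag has 2 vertices, giving width 1; this decomposition certifies tw(G) ≤ 1. G has an edge, so its treewidth is at least 1. Combining the bounds, tw(G) = 1.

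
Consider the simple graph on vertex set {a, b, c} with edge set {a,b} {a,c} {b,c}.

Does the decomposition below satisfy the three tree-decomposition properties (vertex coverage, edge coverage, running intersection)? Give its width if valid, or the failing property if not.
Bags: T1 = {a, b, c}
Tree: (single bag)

Yes; width 2.

Every vertex of G appears in some bag (union = {a, b, c}); every edge is covered by a bag; and for each vertex v the set of bags containing v is connected in the bag tree. The decomposition is therefore valid. The largest bag has 3 vertices, so the width is 2.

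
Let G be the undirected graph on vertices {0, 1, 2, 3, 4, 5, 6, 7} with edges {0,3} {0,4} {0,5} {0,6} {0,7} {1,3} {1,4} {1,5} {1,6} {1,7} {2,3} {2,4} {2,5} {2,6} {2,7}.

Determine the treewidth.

3

A width-3 tree decomposition is:
Bags: B1 = {0, 1, 2, 3}  B2 = {0, 1, 2, 7}  B3 = {0, 1, 2, 4}  B4 = {0, 1, 2, 6}  B5 = {0, 1, 2, 5}
Tree: B1–B2, B2–B3, B3–B4, B4–B5
The largest bag has 4 vertices, giving width 3; this decomposition certifies tw(G) ≤ 3. For the lower bound: the 4 vertex sets {1,3}, {0,7}, {2}, {4} are disjoint, each induces a connected subgraph, and every pair is joined by at least one edge of G. Contracting each set to a single vertex therefore yields K_{4} as a minor, and since treewidth is minor-monotone, tw(G) ≥ tw(K_{4}) = 3. The upper and lower bounds meet at 3, so that is the treewidth.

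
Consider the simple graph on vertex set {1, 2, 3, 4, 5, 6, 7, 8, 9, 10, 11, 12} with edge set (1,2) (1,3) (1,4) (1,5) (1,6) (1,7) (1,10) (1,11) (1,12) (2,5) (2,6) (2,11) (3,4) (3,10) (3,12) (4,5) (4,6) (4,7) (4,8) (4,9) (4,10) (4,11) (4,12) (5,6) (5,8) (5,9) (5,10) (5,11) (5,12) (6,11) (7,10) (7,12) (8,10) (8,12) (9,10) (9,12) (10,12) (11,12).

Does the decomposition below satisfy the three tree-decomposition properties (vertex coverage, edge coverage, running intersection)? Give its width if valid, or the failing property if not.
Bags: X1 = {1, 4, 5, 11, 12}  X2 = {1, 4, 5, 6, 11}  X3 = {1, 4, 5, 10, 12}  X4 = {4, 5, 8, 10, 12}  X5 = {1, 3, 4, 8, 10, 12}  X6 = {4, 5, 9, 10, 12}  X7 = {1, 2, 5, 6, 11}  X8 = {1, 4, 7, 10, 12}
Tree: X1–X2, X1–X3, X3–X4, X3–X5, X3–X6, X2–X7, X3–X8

A tree decomposition must satisfy three properties: every vertex lies in some bag; for every edge, both endpoints lie together in some bag; and for every vertex, the bags containing it form a connected subtree. Here bags containing vertex 8 are not connected in the tree, so the decomposition is invalid.

No — bags containing vertex 8 are not connected in the tree.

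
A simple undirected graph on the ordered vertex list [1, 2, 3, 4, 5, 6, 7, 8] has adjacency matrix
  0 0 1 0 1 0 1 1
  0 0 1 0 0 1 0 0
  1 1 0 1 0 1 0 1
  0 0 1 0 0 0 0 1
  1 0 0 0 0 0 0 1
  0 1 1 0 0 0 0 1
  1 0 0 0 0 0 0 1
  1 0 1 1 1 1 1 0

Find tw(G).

A width-2 tree decomposition is:
Bags: B1 = {1, 7, 8}  B2 = {1, 5, 8}  B3 = {1, 3, 8}  B4 = {3, 6, 8}  B5 = {3, 4, 8}  B6 = {2, 3, 6}
Tree: B1–B2, B1–B3, B3–B4, B3–B5, B4–B6
Every bag has size at most 3, so the width is 3 − 1 = 2 and tw(G) ≤ 2. On the other hand G contains the 3-clique {1, 3, 8}. A clique must lie in a single bag of any decomposition, so no decomposition can have width below 2. The upper and lower bounds meet at 2, so that is the treewidth.

2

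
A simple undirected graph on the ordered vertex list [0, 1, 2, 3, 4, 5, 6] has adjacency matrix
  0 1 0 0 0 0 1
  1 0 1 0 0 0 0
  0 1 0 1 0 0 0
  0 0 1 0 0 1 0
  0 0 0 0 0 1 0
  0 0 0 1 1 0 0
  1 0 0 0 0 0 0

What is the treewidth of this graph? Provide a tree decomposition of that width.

The largest bag has 2 vertices, giving width 1; this decomposition certifies tw(G) ≤ 1. G has an edge, so its treewidth is at least 1. The upper and lower bounds meet at 1, so that is the treewidth.

Treewidth 1.
One optimal decomposition is:
Bags: B1 = {4, 5}  B2 = {3, 5}  B3 = {2, 3}  B4 = {1, 2}  B5 = {0, 1}  B6 = {0, 6}
Tree: B1–B2, B2–B3, B3–B4, B4–B5, B5–B6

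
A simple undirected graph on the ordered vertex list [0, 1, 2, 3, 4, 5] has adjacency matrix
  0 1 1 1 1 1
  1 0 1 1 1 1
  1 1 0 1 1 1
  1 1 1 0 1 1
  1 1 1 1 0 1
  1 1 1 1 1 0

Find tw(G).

5

A width-5 tree decomposition is:
Bags: B1 = {0, 1, 2, 3, 4, 5}
Tree: (single bag)
With just one bag of size 6, the width is 6 − 1 = 5, so tw(G) ≤ 5. On the other hand G contains the 6-clique {0, 1, 2, 3, 4, 5}. A clique must lie in a single bag of any decomposition, so no decomposition can have width below 5. Therefore the treewidth is 5.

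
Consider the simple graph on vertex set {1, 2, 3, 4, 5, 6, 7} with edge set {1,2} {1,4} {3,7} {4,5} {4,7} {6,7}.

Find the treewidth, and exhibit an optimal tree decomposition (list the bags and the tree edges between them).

Every bag has size at most 2, so the width is 2 − 1 = 1 and tw(G) ≤ 1. Since G has at least one edge (e.g. 7–4), it is not an edgeless graph, so tw(G) ≥ 1. The upper and lower bounds meet at 1, so that is the treewidth.

Treewidth 1.
One such decomposition:
Bags: B1 = {4, 7}  B2 = {1, 4}  B3 = {1, 2}  B4 = {3, 7}  B5 = {4, 5}  B6 = {6, 7}
Tree: B1–B2, B2–B3, B1–B4, B2–B5, B4–B6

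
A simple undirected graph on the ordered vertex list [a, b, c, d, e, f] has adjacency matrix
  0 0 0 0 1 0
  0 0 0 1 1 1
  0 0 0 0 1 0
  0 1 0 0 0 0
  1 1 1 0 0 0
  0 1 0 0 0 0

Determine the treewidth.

1

A width-1 tree decomposition is:
Bags: B1 = {c, e}  B2 = {a, e}  B3 = {b, e}  B4 = {b, d}  B5 = {b, f}
Tree: B1–B2, B1–B3, B3–B4, B3–B5
Each bag holds 2 vertices, so the decomposition has width 1, which upper-bounds the treewidth. Any graph with an edge has treewidth ≥ 1, and G has the edge e–c. The upper and lower bounds meet at 1, so that is the treewidth.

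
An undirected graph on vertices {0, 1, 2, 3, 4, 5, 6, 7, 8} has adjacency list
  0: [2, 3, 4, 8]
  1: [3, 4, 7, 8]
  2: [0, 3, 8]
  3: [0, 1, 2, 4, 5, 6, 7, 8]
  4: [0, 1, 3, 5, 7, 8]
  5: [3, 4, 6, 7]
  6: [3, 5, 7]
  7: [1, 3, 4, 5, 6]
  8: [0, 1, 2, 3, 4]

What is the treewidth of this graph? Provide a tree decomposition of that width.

The largest bag has 4 vertices, giving width 3; this decomposition certifies tw(G) ≤ 3. Conversely, {0, 2, 3, 8} is a clique of size 4, and the vertices of any clique must share a bag in every tree decomposition; so some bag has ≥ 4 vertices and tw(G) ≥ 3. Therefore the treewidth is 3.

Treewidth 3.
One optimal decomposition is:
Bags: B1 = {0, 3, 4, 8}  B2 = {1, 3, 4, 8}  B3 = {0, 2, 3, 8}  B4 = {1, 3, 4, 7}  B5 = {3, 4, 5, 7}  B6 = {3, 5, 6, 7}
Tree: B1–B2, B1–B3, B2–B4, B4–B5, B5–B6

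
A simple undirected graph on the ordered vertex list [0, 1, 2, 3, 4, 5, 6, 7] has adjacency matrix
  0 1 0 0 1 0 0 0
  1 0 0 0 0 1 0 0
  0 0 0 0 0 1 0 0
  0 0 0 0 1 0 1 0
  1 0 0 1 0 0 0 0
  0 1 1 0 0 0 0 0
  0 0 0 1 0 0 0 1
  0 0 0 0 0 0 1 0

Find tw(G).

A width-1 tree decomposition is:
Bags: B1 = {2, 5}  B2 = {1, 5}  B3 = {0, 1}  B4 = {0, 4}  B5 = {3, 4}  B6 = {3, 6}  B7 = {6, 7}
Tree: B1–B2, B2–B3, B3–B4, B4–B5, B5–B6, B6–B7
Every bag has size at most 2, so the width is 2 − 1 = 1 and tw(G) ≤ 1. Any graph with an edge has treewidth ≥ 1, and G has the edge 2–5. Combining the bounds, tw(G) = 1.

1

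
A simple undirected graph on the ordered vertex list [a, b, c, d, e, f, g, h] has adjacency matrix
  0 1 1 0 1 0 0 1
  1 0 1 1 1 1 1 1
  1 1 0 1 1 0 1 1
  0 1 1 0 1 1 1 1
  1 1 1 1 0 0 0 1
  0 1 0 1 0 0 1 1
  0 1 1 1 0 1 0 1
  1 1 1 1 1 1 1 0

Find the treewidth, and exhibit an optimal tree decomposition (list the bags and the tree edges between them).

Every bag has size at most 5, so the width is 5 − 1 = 4 and tw(G) ≤ 4. Conversely, {b, c, d, g, h} is a clique of size 5, and the vertices of any clique must share a bag in every tree decomposition; so some bag has ≥ 5 vertices and tw(G) ≥ 4. Therefore the treewidth is 4.

Treewidth 4.
One such decomposition:
Bags: B1 = {b, d, f, g, h}  B2 = {b, c, d, g, h}  B3 = {b, c, d, e, h}  B4 = {a, b, c, e, h}
Tree: B1–B2, B2–B3, B3–B4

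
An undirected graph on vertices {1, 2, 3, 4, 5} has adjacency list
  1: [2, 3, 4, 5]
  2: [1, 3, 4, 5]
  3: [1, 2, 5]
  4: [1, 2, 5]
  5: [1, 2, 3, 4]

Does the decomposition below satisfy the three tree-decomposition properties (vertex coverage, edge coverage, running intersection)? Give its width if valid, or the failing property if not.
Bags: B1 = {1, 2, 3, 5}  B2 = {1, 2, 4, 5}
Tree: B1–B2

Checking the three conditions: (i) the bags cover all of {1, 2, 3, 4, 5}; (ii) for each edge, some bag contains both endpoints; (iii) the bags containing any fixed vertex form a subtree. All hold, so the decomposition is valid with width 4 − 1 = 3.

Yes; width 3.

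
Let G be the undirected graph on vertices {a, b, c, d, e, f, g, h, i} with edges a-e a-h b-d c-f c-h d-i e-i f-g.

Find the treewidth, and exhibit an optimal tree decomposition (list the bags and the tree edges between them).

Treewidth 1.
One optimal decomposition is:
Bags: B1 = {b, d}  B2 = {d, i}  B3 = {e, i}  B4 = {a, e}  B5 = {a, h}  B6 = {c, h}  B7 = {c, f}  B8 = {f, g}
Tree: B1–B2, B2–B3, B3–B4, B4–B5, B5–B6, B6–B7, B7–B8

Each bag holds 2 vertices, so the decomposition has width 1, which upper-bounds the treewidth. Any graph with an edge has treewidth ≥ 1, and G has the edge b–d. Hence tw(G) = 1 exactly.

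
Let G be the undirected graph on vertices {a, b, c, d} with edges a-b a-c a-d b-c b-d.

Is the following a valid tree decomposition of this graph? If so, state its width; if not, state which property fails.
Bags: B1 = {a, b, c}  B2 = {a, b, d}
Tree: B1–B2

Yes; width 2.

Every vertex of G appears in some bag (union = {a, b, c, d}); every edge is covered by a bag; and for each vertex v the set of bags containing v is connected in the bag tree. The decomposition is therefore valid. The largest bag has 3 vertices, so the width is 2.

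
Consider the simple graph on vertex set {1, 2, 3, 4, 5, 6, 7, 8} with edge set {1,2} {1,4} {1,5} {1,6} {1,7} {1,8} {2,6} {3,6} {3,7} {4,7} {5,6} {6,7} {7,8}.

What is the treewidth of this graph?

2

A width-2 tree decomposition is:
Bags: B1 = {1, 7, 8}  B2 = {1, 6, 7}  B3 = {1, 5, 6}  B4 = {1, 4, 7}  B5 = {3, 6, 7}  B6 = {1, 2, 6}
Tree: B1–B2, B2–B3, B2–B4, B2–B5, B2–B6
Each bag holds 3 vertices, so the decomposition has width 2, which upper-bounds the treewidth. Conversely, {1, 7, 8} is a clique of size 3, and the vertices of any clique must share a bag in every tree decomposition; so some bag has ≥ 3 vertices and tw(G) ≥ 2. The upper and lower bounds meet at 2, so that is the treewidth.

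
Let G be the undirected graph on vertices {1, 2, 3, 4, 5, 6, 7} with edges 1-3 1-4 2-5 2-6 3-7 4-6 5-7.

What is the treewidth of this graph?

A width-2 tree decomposition is:
Bags: B1 = {1, 3, 7}  B2 = {1, 4, 7}  B3 = {4, 6, 7}  B4 = {2, 6, 7}  B5 = {2, 5, 7}
Tree: B1–B2, B2–B3, B3–B4, B4–B5
Each bag holds 3 vertices, so the decomposition has width 2, which upper-bounds the treewidth. The edges 7–3–1–4–6–2–5–7 form a cycle, so G is not a tree and its treewidth is at least 2. Combining the bounds, tw(G) = 2.

2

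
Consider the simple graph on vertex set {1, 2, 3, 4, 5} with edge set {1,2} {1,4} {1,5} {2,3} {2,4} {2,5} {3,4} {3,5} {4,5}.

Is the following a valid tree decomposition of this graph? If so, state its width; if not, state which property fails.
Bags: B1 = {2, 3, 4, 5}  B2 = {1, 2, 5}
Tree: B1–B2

A tree decomposition must satisfy three properties: every vertex lies in some bag; for every edge, both endpoints lie together in some bag; and for every vertex, the bags containing it form a connected subtree. Here edge (4,1) lies in no bag, so the decomposition is invalid.

No — edge (4,1) lies in no bag.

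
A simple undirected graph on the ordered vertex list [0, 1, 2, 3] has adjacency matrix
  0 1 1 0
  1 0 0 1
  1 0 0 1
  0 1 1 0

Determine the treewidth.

A width-2 tree decomposition is:
Bags: B1 = {0, 2, 3}  B2 = {0, 1, 3}
Tree: B1–B2
Each bag holds 3 vertices, so the decomposition has width 2, which upper-bounds the treewidth. For the lower bound, G contains the cycle 0–2–3–1–0, so G is not a forest; only forests have treewidth ≤ 1, hence tw(G) ≥ 2. Combining the bounds, tw(G) = 2.

2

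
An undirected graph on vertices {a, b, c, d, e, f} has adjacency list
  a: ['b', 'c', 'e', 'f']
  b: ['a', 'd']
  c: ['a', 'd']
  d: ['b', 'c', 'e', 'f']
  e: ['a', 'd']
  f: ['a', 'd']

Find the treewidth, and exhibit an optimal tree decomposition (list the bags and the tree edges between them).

Treewidth 2.
One such decomposition:
Bags: B1 = {a, c, d}  B2 = {a, d, f}  B3 = {a, b, d}  B4 = {a, d, e}
Tree: B1–B2, B2–B3, B3–B4

Every bag has size at most 3, so the width is 3 − 1 = 2 and tw(G) ≤ 2. For the lower bound, G contains the cycle a–c–d–f–a, so G is not a forest; only forests have treewidth ≤ 1, hence tw(G) ≥ 2. Therefore the treewidth is 2.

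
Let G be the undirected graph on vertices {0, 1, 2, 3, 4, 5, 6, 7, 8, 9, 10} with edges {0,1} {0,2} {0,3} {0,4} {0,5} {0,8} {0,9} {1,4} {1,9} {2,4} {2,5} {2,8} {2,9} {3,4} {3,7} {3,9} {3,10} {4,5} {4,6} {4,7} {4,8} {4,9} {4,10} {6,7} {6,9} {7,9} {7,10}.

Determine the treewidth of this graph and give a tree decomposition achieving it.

Treewidth 3.
One optimal decomposition is:
Bags: B1 = {3, 4, 7, 9}  B2 = {4, 6, 7, 9}  B3 = {0, 3, 4, 9}  B4 = {0, 2, 4, 9}  B5 = {0, 2, 4, 5}  B6 = {0, 1, 4, 9}  B7 = {0, 2, 4, 8}  B8 = {3, 4, 7, 10}
Tree: B1–B2, B1–B3, B3–B4, B4–B5, B3–B6, B5–B7, B1–B8

Each bag holds 4 vertices, so the decomposition has width 3, which upper-bounds the treewidth. For the lower bound, the 4 vertices {0, 1, 4, 9} are pairwise adjacent, and any tree decomposition puts a clique entirely inside one bag — forcing width ≥ 3. Combining the bounds, tw(G) = 3.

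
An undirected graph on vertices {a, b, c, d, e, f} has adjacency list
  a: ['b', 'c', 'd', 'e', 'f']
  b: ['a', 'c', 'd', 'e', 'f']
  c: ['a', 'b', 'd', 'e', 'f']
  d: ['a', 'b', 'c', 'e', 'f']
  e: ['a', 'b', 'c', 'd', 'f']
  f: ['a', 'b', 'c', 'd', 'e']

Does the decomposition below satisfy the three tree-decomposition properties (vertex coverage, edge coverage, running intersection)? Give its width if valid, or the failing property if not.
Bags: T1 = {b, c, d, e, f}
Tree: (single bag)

A tree decomposition must satisfy three properties: every vertex lies in some bag; for every edge, both endpoints lie together in some bag; and for every vertex, the bags containing it form a connected subtree. Here vertex a appears in no bag, so the decomposition is invalid.

No — vertex a appears in no bag.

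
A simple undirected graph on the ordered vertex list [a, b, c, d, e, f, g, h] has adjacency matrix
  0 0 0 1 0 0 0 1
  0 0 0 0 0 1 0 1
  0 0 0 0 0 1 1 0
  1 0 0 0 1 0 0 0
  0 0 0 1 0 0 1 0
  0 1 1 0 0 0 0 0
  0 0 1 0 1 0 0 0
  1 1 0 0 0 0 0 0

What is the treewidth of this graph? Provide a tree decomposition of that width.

Treewidth 2.
One such decomposition:
Bags: B1 = {c, e, g}  B2 = {c, e, f}  B3 = {b, e, f}  B4 = {b, e, h}  B5 = {a, e, h}  B6 = {a, d, e}
Tree: B1–B2, B2–B3, B3–B4, B4–B5, B5–B6

Each bag holds 3 vertices, so the decomposition has width 2, which upper-bounds the treewidth. For the lower bound, G contains the cycle e–g–c–f–b–h–a–d–e, so G is not a forest; only forests have treewidth ≤ 1, hence tw(G) ≥ 2. The upper and lower bounds meet at 2, so that is the treewidth.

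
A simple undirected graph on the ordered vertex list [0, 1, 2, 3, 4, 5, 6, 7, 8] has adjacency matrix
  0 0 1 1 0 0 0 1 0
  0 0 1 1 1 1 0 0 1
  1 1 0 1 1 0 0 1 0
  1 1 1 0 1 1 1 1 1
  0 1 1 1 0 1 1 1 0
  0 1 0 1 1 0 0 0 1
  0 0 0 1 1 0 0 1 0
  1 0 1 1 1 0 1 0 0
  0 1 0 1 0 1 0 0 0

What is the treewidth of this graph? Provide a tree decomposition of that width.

The largest bag has 4 vertices, giving width 3; this decomposition certifies tw(G) ≤ 3. On the other hand G contains the 4-clique {0, 2, 3, 7}. A clique must lie in a single bag of any decomposition, so no decomposition can have width below 3. Therefore the treewidth is 3.

Treewidth 3.
Bags: B1 = {1, 2, 3, 4}  B2 = {2, 3, 4, 7}  B3 = {3, 4, 6, 7}  B4 = {1, 3, 4, 5}  B5 = {1, 3, 5, 8}  B6 = {0, 2, 3, 7}
Tree: B1–B2, B2–B3, B1–B4, B4–B5, B2–B6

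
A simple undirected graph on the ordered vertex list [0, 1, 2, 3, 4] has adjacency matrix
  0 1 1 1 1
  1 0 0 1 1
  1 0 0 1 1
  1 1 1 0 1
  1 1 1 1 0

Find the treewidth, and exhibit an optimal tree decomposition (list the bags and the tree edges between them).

Treewidth 3.
One such decomposition:
Bags: B1 = {0, 1, 3, 4}  B2 = {0, 2, 3, 4}
Tree: B1–B2

Each bag holds 4 vertices, so the decomposition has width 3, which upper-bounds the treewidth. Conversely, {0, 1, 3, 4} is a clique of size 4, and the vertices of any clique must share a bag in every tree decomposition; so some bag has ≥ 4 vertices and tw(G) ≥ 3. Combining the bounds, tw(G) = 3.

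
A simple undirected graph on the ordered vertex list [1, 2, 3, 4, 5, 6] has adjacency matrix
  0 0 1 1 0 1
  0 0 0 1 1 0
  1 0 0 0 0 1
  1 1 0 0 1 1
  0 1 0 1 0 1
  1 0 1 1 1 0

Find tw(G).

A width-2 tree decomposition is:
Bags: B1 = {4, 5, 6}  B2 = {1, 4, 6}  B3 = {2, 4, 5}  B4 = {1, 3, 6}
Tree: B1–B2, B1–B3, B2–B4
Every bag has size at most 3, so the width is 3 − 1 = 2 and tw(G) ≤ 2. Conversely, {1, 3, 6} is a clique of size 3, and the vertices of any clique must share a bag in every tree decomposition; so some bag has ≥ 3 vertices and tw(G) ≥ 2. Combining the bounds, tw(G) = 2.

2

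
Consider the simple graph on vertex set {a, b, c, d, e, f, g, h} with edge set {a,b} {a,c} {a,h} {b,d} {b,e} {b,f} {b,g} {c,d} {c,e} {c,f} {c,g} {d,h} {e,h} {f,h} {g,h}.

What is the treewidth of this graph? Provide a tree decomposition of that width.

Treewidth 3.
One optimal decomposition is:
Bags: B1 = {a, b, c, h}  B2 = {b, c, e, h}  B3 = {b, c, f, h}  B4 = {b, c, g, h}  B5 = {b, c, d, h}
Tree: B1–B2, B2–B3, B3–B4, B4–B5

Every bag has size at most 4, so the width is 4 − 1 = 3 and tw(G) ≤ 3. For the lower bound: the 4 vertex sets {a,b}, {c,e}, {h}, {f} are disjoint, each induces a connected subgraph, and every pair is joined by at least one edge of G. Contracting each set to a single vertex therefore yields K_{4} as a minor, and since treewidth is minor-monotone, tw(G) ≥ tw(K_{4}) = 3. Therefore the treewidth is 3.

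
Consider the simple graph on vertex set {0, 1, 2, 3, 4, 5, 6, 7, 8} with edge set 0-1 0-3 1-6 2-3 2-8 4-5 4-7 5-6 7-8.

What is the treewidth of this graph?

A width-2 tree decomposition is:
Bags: B1 = {4, 5, 6}  B2 = {1, 4, 6}  B3 = {0, 1, 4}  B4 = {0, 3, 4}  B5 = {2, 3, 4}  B6 = {2, 4, 8}  B7 = {4, 7, 8}
Tree: B1–B2, B2–B3, B3–B4, B4–B5, B5–B6, B6–B7
Each bag holds 3 vertices, so the decomposition has width 2, which upper-bounds the treewidth. Since 4–5–6–1–0–3–2–8–7–4 is a cycle in G, G is not acyclic. Forests are exactly the graphs of treewidth ≤ 1, so tw(G) ≥ 2. Therefore the treewidth is 2.

2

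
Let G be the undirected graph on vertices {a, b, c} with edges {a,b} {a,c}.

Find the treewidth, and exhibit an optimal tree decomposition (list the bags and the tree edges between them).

Each bag holds 2 vertices, so the decomposition has width 1, which upper-bounds the treewidth. Since G has at least one edge (e.g. c–a), it is not an edgeless graph, so tw(G) ≥ 1. Combining the bounds, tw(G) = 1.

Treewidth 1.
One optimal decomposition is:
Bags: B1 = {a, c}  B2 = {a, b}
Tree: B1–B2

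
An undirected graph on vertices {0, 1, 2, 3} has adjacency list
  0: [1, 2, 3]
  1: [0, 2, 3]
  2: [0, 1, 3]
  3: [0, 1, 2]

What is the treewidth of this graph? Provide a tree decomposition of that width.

With just one bag of size 4, the width is 4 − 1 = 3, so tw(G) ≤ 3. Conversely, {0, 1, 2, 3} is a clique of size 4, and the vertices of any clique must share a bag in every tree decomposition; so some bag has ≥ 4 vertices and tw(G) ≥ 3. Therefore the treewidth is 3.

Treewidth 3.
One optimal decomposition is:
Bags: B1 = {0, 1, 2, 3}
Tree: (single bag)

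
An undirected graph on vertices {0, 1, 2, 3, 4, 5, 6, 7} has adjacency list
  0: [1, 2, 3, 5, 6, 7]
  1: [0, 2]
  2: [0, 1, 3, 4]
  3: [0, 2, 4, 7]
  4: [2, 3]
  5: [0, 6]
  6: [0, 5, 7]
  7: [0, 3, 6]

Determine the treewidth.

A width-2 tree decomposition is:
Bags: B1 = {0, 2, 3}  B2 = {0, 3, 7}  B3 = {0, 1, 2}  B4 = {2, 3, 4}  B5 = {0, 6, 7}  B6 = {0, 5, 6}
Tree: B1–B2, B1–B3, B1–B4, B2–B5, B5–B6
Each bag holds 3 vertices, so the decomposition has width 2, which upper-bounds the treewidth. For the lower bound, the 3 vertices {0, 1, 2} are pairwise adjacent, and any tree decomposition puts a clique entirely inside one bag — forcing width ≥ 2. The upper and lower bounds meet at 2, so that is the treewidth.

2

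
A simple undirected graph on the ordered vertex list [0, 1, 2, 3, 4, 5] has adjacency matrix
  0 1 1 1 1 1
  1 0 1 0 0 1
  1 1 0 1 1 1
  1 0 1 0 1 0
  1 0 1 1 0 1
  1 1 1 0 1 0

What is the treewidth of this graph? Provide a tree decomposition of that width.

Each bag holds 4 vertices, so the decomposition has width 3, which upper-bounds the treewidth. For the lower bound, the 4 vertices {0, 1, 2, 5} are pairwise adjacent, and any tree decomposition puts a clique entirely inside one bag — forcing width ≥ 3. The upper and lower bounds meet at 3, so that is the treewidth.

Treewidth 3.
Bags: B1 = {0, 2, 3, 4}  B2 = {0, 2, 4, 5}  B3 = {0, 1, 2, 5}
Tree: B1–B2, B2–B3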